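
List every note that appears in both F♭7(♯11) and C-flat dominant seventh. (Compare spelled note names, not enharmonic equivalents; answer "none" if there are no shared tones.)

F♭7(♯11): Fb Ab Cb Ebb Bb
C-flat dominant seventh: Cb Eb Gb Bbb
Common to both → Cb.

Cb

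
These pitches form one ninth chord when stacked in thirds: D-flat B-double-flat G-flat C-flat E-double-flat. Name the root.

C-flat

Stacking in thirds gives C-flat – E-double-flat – G-flat – B-double-flat – D-flat, so C-flat is the root — C-flat minor ninth.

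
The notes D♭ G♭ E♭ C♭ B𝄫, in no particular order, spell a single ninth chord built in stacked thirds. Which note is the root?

C♭

Stacking in thirds gives C♭ – E♭ – G♭ – B𝄫 – D♭, so C♭ is the root — C♭ dominant ninth.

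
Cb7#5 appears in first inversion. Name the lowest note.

Eb

Cb7#5 in root position is Cb–Eb–G–Bbb.
First inversion places the third in the bass, which is Eb.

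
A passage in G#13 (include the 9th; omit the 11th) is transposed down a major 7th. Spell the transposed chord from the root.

A  C♯  E  G  B  F♯

G♯ down a major 7th → A. New chord: A dominant thirteenth.
A — root
C♯ — major 3rd
E — perfect 5th
G — minor 7th
B — major 9th
F♯ — major 13th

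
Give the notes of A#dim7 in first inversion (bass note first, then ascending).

C♯, E, G, A♯

A#dim7 = A♯–C♯–E–G; first inversion → third (C♯) lowest.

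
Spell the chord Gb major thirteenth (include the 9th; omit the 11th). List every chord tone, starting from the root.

Root G-flat, quality major thirteenth:
- root: G-flat
- major 3rd: B-flat
- perfect 5th: D-flat
- major 7th: F
- major 9th: A-flat
- major 13th: E-flat

G-flat  B-flat  D-flat  F  A-flat  E-flat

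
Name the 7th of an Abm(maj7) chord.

Root of Abm(maj7) = Ab. The 7th is a major 7th: Ab up a major 7th → G.

G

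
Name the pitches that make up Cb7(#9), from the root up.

Cb7(#9): dominant seventh sharp nine on Cb.
Cb — root
Eb — major 3rd
Gb — perfect 5th
Bbb — minor 7th
D — augmented 9th

Cb  Eb  Gb  Bbb  D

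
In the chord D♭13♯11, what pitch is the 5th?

D♭13♯11 is built on Db; its 5th is a perfect 5th above the root.
A fifth above D uses the letter A, and the perfect 5th above Db is Ab.

Ab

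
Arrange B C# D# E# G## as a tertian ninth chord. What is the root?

Arranged so that each adjacent pair is a third by letter name: C# – E# – G## – B – D#.
The bottom of that stack, C#, is the root (this is C# dominant ninth sharp five).

C#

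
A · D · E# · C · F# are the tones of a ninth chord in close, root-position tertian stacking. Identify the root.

D

Arranged so that each adjacent pair is a third by letter name: D – F# – A – C – E#.
The bottom of that stack, D, is the root (this is D dominant seventh sharp nine).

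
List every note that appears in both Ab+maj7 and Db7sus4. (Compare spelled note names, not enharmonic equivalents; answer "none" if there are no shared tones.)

A♭

Ab+maj7: A♭ C E G
Db7sus4: D♭ G♭ A♭ C♭
Common to both → A♭.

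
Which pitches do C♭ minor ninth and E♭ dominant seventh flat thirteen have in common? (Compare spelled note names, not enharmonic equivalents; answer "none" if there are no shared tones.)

C-flat – D-flat

C♭ minor ninth = C-flat, E-double-flat, G-flat, B-double-flat, D-flat.
E♭ dominant seventh flat thirteen = E-flat, G, B-flat, D-flat, C-flat.
Shared: C-flat, D-flat.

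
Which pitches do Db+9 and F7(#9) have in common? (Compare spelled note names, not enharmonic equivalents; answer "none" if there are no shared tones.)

Db+9 = Db, F, A, Cb, Eb.
F7(#9) = F, A, C, Eb, G#.
Shared: F, A, Eb.

F, A, Eb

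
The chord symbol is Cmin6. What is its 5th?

G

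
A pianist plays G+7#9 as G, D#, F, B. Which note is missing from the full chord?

A#

The full G+7#9 chord is G, B, D#, F, A#.
Comparing with the voicing, the augmented 9th (9th) — A# — is absent.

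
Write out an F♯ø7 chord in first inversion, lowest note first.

A, C, E, F♯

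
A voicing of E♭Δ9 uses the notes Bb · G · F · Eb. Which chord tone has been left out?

D

The full E♭Δ9 chord is Eb, G, Bb, D, F.
Comparing with the voicing, the major 7th (7th) — D — is absent.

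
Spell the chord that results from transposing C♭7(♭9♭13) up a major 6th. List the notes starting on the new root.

C♭ up a major 6th → A♭. New chord: A♭ dominant seventh flat nine flat thirteen.
A♭ — root
C — major 3rd
E♭ — perfect 5th
G♭ — minor 7th
B𝄫 — minor 9th
F♭ — minor 13th

A♭  C  E♭  G♭  B𝄫  F♭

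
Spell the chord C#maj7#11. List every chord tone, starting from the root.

C# – E# – G# – B# – F##

Root C#, quality major seventh sharp eleven:
- root: C#
- major 3rd: E#
- perfect 5th: G#
- major 7th: B#
- augmented 11th: F##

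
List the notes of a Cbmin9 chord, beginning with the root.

Cb, Ebb, Gb, Bbb, Db

Cbmin9 is a minor ninth built on Cb.
Root: Cb
Minor 3rd (3rd): Ebb
Perfect 5th (5th): Gb
Minor 7th (7th): Bbb
Major 9th (9th): Db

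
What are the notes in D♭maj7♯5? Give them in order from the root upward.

D♭maj7♯5 is an augmented major seventh built on D♭.
root → D♭
3rd (major 3rd) → F
5th (augmented 5th) → A
7th (major 7th) → C

D♭, F, A, C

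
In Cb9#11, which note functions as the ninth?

D♭

Root of Cb9#11 = C♭. The 9th is a major 9th: C♭ up a major 9th → D♭.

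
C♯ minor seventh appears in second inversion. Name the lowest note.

C♯ minor seventh = C#–E–G#–B. Second inversion → fifth in the bass = G#.

G#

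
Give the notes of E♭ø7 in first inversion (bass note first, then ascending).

Gb  Bbb  Db  Eb

In root position, E♭ø7 is Eb–Gb–Bbb–Db.
First inversion puts the third (Gb) in the bass.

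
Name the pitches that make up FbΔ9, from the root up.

Fb  Ab  Cb  Eb  Gb

FbΔ9 is a major ninth built on Fb.
- root: Fb
- major 3rd: Ab
- perfect 5th: Cb
- major 7th: Eb
- major 9th: Gb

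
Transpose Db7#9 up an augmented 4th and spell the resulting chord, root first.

G, B, D, F, A♯

An augmented 4th up from D♭ is G, so the new chord is G dominant seventh sharp nine.
root → G
3rd (major 3rd) → B
5th (perfect 5th) → D
7th (minor 7th) → F
9th (augmented 9th) → A♯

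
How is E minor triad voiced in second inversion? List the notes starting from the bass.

E minor triad = E–G–B; second inversion → fifth (B) lowest.

B, E, G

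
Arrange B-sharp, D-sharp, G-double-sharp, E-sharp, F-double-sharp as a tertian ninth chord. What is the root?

Stacking in thirds gives E-sharp – G-double-sharp – B-sharp – D-sharp – F-double-sharp, so E-sharp is the root — E-sharp dominant ninth.

E-sharp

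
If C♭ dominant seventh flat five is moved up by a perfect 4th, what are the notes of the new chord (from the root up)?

Cb up a perfect 4th → Fb. New chord: Fb dominant seventh flat five.
root → Fb
3rd (major 3rd) → Ab
5th (diminished 5th) → Cbb
7th (minor 7th) → Ebb

Fb  Ab  Cbb  Ebb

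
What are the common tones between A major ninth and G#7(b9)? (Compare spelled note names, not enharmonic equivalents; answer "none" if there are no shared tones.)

A, G♯

A major ninth = A, C♯, E, G♯, B.
G#7(b9) = G♯, B♯, D♯, F♯, A.
Shared: A, G♯.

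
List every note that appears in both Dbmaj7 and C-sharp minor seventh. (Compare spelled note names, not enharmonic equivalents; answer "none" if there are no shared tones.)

none

Dbmaj7 = Db, F, Ab, C.
C-sharp minor seventh = C#, E, G#, B.
Shared: none.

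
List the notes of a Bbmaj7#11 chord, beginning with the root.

B♭, D, F, A, E

Bbmaj7#11: major seventh sharp eleven on B♭.
root → B♭
3rd (major 3rd) → D
5th (perfect 5th) → F
7th (major 7th) → A
11th (augmented 11th) → E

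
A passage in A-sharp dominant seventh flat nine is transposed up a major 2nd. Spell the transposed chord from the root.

B-sharp D-double-sharp F-double-sharp A-sharp C-sharp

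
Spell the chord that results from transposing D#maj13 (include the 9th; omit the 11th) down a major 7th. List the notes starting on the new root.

E, G#, B, D#, F#, C#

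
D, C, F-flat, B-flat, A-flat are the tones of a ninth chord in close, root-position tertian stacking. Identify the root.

Stacking in thirds gives B-flat – D – F-flat – A-flat – C, so B-flat is the root — B-flat dominant ninth flat five.

B-flat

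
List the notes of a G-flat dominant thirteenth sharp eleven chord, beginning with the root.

Gb, Bb, Db, Fb, Ab, C, Eb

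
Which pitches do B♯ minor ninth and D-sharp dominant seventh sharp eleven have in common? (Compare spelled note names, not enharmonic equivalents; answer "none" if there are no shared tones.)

D-sharp  F-double-sharp  A-sharp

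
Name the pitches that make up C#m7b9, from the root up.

C#m7b9 is a minor seventh flat nine built on C♯.
Root: C♯
Minor 3rd (3rd): E
Perfect 5th (5th): G♯
Minor 7th (7th): B
Minor 9th (9th): D

C♯, E, G♯, B, D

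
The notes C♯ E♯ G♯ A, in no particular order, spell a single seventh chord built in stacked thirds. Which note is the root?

Arranged so that each adjacent pair is a third by letter name: A – C♯ – E♯ – G♯.
The bottom of that stack, A, is the root (this is A augmented major seventh).

A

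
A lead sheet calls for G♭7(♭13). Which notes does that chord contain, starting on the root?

G♭7(♭13): dominant seventh flat thirteen on Gb.
Gb — root
Bb — major 3rd
Db — perfect 5th
Fb — minor 7th
Ebb — minor 13th

Gb – Bb – Db – Fb – Ebb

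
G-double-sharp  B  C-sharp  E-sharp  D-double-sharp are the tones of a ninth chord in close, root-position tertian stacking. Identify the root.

C-sharp

Arranged so that each adjacent pair is a third by letter name: C-sharp – E-sharp – G-double-sharp – B – D-double-sharp.
The bottom of that stack, C-sharp, is the root (this is C-sharp dominant seventh sharp nine sharp five).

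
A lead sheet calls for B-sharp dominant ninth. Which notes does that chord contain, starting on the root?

B-sharp, D-double-sharp, F-double-sharp, A-sharp, C-double-sharp

B-sharp dominant ninth: dominant ninth on B-sharp.
Root: B-sharp
Major 3rd (3rd): D-double-sharp
Perfect 5th (5th): F-double-sharp
Minor 7th (7th): A-sharp
Major 9th (9th): C-double-sharp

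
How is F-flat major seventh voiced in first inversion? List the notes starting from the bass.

A-flat – C-flat – E-flat – F-flat

F-flat major seventh = F-flat–A-flat–C-flat–E-flat; first inversion → third (A-flat) lowest.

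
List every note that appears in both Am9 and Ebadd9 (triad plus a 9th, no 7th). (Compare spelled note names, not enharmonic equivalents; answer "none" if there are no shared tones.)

G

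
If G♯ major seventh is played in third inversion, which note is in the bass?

G♯ major seventh = G#–B#–D#–F##. Third inversion → seventh in the bass = F##.

F##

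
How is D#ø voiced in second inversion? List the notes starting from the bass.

D#ø = D#–F#–A–C#; second inversion → fifth (A) lowest.

A C# D# F#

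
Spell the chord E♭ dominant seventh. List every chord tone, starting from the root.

Eb G Bb Db

E♭ dominant seventh is a dominant seventh built on Eb.
Eb — root
G — major 3rd
Bb — perfect 5th
Db — minor 7th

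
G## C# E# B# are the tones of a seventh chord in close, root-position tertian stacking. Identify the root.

C#

Stacking in thirds gives C# – E# – G## – B#, so C# is the root — C# augmented major seventh.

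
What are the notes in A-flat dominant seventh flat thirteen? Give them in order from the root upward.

A-flat dominant seventh flat thirteen: dominant seventh flat thirteen on A-flat.
Root: A-flat
Major 3rd (3rd): C
Perfect 5th (5th): E-flat
Minor 7th (7th): G-flat
Minor 13th (13th): F-flat

A-flat – C – E-flat – G-flat – F-flat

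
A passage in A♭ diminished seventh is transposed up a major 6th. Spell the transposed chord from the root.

Transposed root: A-flat → F (major 6th up). So we spell F diminished seventh:
F — root
A-flat — minor 3rd
C-flat — diminished 5th
E-double-flat — diminished 7th

F  A-flat  C-flat  E-double-flat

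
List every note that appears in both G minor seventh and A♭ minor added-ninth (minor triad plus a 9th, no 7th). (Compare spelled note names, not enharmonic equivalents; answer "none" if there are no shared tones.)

G minor seventh = G, B-flat, D, F.
A♭ minor added-ninth = A-flat, C-flat, E-flat, B-flat.
Shared: B-flat.

B-flat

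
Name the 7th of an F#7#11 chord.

F#7#11 is built on F#; its 7th is a minor 7th above the root.
A seventh above F uses the letter E, and the minor 7th above F# is E.

E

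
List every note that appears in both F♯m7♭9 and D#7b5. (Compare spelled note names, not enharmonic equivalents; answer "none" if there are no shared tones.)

F♯m7♭9 = F♯, A, C♯, E, G.
D#7b5 = D♯, F𝄪, A, C♯.
Shared: A, C♯.

A C♯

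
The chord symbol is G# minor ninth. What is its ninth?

A-sharp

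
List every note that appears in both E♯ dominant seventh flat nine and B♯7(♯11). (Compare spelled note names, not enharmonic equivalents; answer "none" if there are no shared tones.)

B♯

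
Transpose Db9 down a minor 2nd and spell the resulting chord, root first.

C – E – G – Bb – D

Db down a minor 2nd → C. New chord: C dominant ninth.
root → C
3rd (major 3rd) → E
5th (perfect 5th) → G
7th (minor 7th) → Bb
9th (major 9th) → D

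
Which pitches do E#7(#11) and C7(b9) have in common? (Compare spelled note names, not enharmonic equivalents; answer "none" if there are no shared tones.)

none

E#7(#11) = E#, G##, B#, D#, A##.
C7(b9) = C, E, G, Bb, Db.
Shared: none.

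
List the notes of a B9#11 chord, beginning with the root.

B, D#, F#, A, C#, E#

B9#11 is a dominant ninth sharp eleven built on B.
- root: B
- major 3rd: D#
- perfect 5th: F#
- minor 7th: A
- major 9th: C#
- augmented 11th: E#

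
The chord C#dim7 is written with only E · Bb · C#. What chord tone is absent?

G

The full C#dim7 chord is C#, E, G, Bb.
Comparing with the voicing, the diminished 5th (5th) — G — is absent.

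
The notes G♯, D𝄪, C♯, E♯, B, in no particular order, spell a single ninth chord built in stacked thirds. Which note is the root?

C♯

Arranged so that each adjacent pair is a third by letter name: C♯ – E♯ – G♯ – B – D𝄪.
The bottom of that stack, C♯, is the root (this is C♯ dominant seventh sharp nine).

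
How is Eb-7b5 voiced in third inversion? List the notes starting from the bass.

Db  Eb  Gb  Bbb

In root position, Eb-7b5 is Eb–Gb–Bbb–Db.
Third inversion puts the seventh (Db) in the bass.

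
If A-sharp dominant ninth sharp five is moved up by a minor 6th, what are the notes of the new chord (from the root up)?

F#, A#, C##, E, G#

Transposed root: A# → F# (minor 6th up). So we spell F# dominant ninth sharp five:
- root: F#
- major 3rd: A#
- augmented 5th: C##
- minor 7th: E
- major 9th: G#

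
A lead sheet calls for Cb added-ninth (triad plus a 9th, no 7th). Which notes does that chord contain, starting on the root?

C-flat, E-flat, G-flat, D-flat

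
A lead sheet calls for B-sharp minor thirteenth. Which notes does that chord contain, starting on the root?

B-sharp D-sharp F-double-sharp A-sharp C-double-sharp E-sharp G-double-sharp

Root B-sharp, quality minor thirteenth:
B-sharp — root
D-sharp — minor 3rd
F-double-sharp — perfect 5th
A-sharp — minor 7th
C-double-sharp — major 9th
E-sharp — perfect 11th
G-double-sharp — major 13th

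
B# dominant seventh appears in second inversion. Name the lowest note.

F𝄪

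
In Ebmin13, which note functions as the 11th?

Ab

Root of Ebmin13 = Eb. The 11th is a perfect 11th: Eb up a perfect 11th → Ab.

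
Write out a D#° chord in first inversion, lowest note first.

F# – A – D#

D#° = D#–F#–A; first inversion → third (F#) lowest.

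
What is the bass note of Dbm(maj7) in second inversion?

Dbm(maj7) = Db–Fb–Ab–C. Second inversion → fifth in the bass = Ab.

Ab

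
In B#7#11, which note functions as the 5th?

F𝄪

Root of B#7#11 = B♯. The 5th is a perfect 5th: B♯ up a perfect 5th → F𝄪.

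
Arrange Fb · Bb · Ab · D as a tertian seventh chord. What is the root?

Arranged so that each adjacent pair is a third by letter name: Bb – D – Fb – Ab.
The bottom of that stack, Bb, is the root (this is Bb dominant seventh flat five).

Bb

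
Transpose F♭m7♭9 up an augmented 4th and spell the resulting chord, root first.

B♭  D♭  F  A♭  C♭

F♭ up an augmented 4th → B♭. New chord: B♭ minor seventh flat nine.
Root: B♭
Minor 3rd (3rd): D♭
Perfect 5th (5th): F
Minor 7th (7th): A♭
Minor 9th (9th): C♭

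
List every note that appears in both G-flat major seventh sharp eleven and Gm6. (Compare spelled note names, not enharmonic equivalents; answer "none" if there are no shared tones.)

Bb

G-flat major seventh sharp eleven = Gb, Bb, Db, F, C.
Gm6 = G, Bb, D, E.
Shared: Bb.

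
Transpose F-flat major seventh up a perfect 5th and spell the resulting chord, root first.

Cb Eb Gb Bb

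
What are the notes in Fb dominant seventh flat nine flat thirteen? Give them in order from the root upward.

Root F-flat, quality dominant seventh flat nine flat thirteen:
Root: F-flat
Major 3rd (3rd): A-flat
Perfect 5th (5th): C-flat
Minor 7th (7th): E-double-flat
Minor 9th (9th): G-double-flat
Minor 13th (13th): D-double-flat

F-flat, A-flat, C-flat, E-double-flat, G-double-flat, D-double-flat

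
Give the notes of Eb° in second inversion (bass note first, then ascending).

Bbb  Eb  Gb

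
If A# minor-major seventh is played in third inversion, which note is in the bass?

A# minor-major seventh = A#–C#–E#–G##. Third inversion → seventh in the bass = G##.

G##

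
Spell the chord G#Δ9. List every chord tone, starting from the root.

G♯, B♯, D♯, F𝄪, A♯

Root G♯, quality major ninth:
Root: G♯
Major 3rd (3rd): B♯
Perfect 5th (5th): D♯
Major 7th (7th): F𝄪
Major 9th (9th): A♯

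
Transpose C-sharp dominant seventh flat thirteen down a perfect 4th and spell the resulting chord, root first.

A perfect 4th down from C♯ is G♯, so the new chord is G♯ dominant seventh flat thirteen.
root → G♯
3rd (major 3rd) → B♯
5th (perfect 5th) → D♯
7th (minor 7th) → F♯
13th (minor 13th) → E

G♯  B♯  D♯  F♯  E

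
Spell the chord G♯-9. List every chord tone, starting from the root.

G♯, B, D♯, F♯, A♯

Root G♯, quality minor ninth:
root → G♯
3rd (minor 3rd) → B
5th (perfect 5th) → D♯
7th (minor 7th) → F♯
9th (major 9th) → A♯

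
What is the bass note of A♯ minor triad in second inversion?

A♯ minor triad in root position is A#–C#–E#.
Second inversion places the fifth in the bass, which is E#.

E#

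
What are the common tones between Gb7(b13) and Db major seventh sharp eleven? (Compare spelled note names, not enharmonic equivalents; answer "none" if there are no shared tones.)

Gb7(b13) = Gb, Bb, Db, Fb, Ebb.
Db major seventh sharp eleven = Db, F, Ab, C, G.
Shared: Db.

Db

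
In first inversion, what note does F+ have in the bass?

F+ = F–A–C#. First inversion → third in the bass = A.

A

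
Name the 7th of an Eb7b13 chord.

Eb7b13 is built on Eb; its 7th is a minor 7th above the root.
A seventh above E uses the letter D, and the minor 7th above Eb is Db.

Db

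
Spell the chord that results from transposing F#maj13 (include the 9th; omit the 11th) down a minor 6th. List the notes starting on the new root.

A#, C##, E#, G##, B#, F##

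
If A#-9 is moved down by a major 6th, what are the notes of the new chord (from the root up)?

C#, E, G#, B, D#

Transposed root: A# → C# (major 6th down). So we spell C# minor ninth:
C# — root
E — minor 3rd
G# — perfect 5th
B — minor 7th
D# — major 9th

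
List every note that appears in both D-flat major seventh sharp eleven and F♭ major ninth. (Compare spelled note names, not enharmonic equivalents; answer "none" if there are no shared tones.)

D-flat major seventh sharp eleven = D-flat, F, A-flat, C, G.
F♭ major ninth = F-flat, A-flat, C-flat, E-flat, G-flat.
Shared: A-flat.

A-flat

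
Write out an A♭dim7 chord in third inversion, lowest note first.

Gbb, Ab, Cb, Ebb

In root position, A♭dim7 is Ab–Cb–Ebb–Gbb.
Third inversion puts the seventh (Gbb) in the bass.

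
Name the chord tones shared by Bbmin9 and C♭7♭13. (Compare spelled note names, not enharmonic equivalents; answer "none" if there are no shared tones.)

none

Bbmin9 = B♭, D♭, F, A♭, C.
C♭7♭13 = C♭, E♭, G♭, B𝄫, A𝄫.
Shared: none.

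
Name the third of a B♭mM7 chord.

Db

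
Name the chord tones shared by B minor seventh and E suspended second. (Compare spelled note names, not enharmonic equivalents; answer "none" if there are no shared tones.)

B – F-sharp

B minor seventh: B D F-sharp A
E suspended second: E F-sharp B
Common to both → B, F-sharp.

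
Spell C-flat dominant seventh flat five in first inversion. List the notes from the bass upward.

E-flat, G-double-flat, B-double-flat, C-flat

C-flat dominant seventh flat five = C-flat–E-flat–G-double-flat–B-double-flat; first inversion → third (E-flat) lowest.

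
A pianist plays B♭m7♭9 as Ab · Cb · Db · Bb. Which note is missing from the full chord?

F

The full B♭m7♭9 chord is Bb, Db, F, Ab, Cb.
Comparing with the voicing, the perfect 5th (5th) — F — is absent.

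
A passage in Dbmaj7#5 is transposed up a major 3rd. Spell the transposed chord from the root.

Transposed root: Db → F (major 3rd up). So we spell F augmented major seventh:
- root: F
- major 3rd: A
- augmented 5th: C#
- major 7th: E

F A C# E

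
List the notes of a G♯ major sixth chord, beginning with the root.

G♯ major sixth is a major sixth built on G#.
G# — root
B# — major 3rd
D# — perfect 5th
E# — major 6th

G#, B#, D#, E#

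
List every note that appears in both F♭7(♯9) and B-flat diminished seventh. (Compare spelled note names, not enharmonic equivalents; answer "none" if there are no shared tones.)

F♭7(♯9) = Fb, Ab, Cb, Ebb, G.
B-flat diminished seventh = Bb, Db, Fb, Abb.
Shared: Fb.

Fb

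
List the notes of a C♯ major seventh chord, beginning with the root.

Root C-sharp, quality major seventh:
root → C-sharp
3rd (major 3rd) → E-sharp
5th (perfect 5th) → G-sharp
7th (major 7th) → B-sharp

C-sharp E-sharp G-sharp B-sharp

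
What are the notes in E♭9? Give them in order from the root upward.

Eb  G  Bb  Db  F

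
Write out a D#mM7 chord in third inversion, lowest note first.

C## D# F# A#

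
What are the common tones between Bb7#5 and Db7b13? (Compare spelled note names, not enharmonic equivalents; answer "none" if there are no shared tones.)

Ab

Bb7#5 = Bb, D, F#, Ab.
Db7b13 = Db, F, Ab, Cb, Bbb.
Shared: Ab.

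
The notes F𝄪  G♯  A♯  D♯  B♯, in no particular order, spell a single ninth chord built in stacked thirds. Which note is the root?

G♯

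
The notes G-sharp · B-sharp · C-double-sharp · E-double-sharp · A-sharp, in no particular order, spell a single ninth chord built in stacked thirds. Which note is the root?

Stacking in thirds gives A-sharp – C-double-sharp – E-double-sharp – G-sharp – B-sharp, so A-sharp is the root — A-sharp dominant ninth sharp five.

A-sharp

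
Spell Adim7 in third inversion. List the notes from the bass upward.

Gb A C Eb

Adim7 = A–C–Eb–Gb; third inversion → seventh (Gb) lowest.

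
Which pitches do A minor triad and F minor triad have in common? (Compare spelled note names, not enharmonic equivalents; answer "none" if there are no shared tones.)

A minor triad = A, C, E.
F minor triad = F, A-flat, C.
Shared: C.

C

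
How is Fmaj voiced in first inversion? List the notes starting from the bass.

A – C – F

In root position, Fmaj is F–A–C.
First inversion puts the third (A) in the bass.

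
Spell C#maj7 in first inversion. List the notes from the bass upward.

E#, G#, B#, C#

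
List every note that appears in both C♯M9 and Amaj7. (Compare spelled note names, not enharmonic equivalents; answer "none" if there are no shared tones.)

C♯M9: C♯ E♯ G♯ B♯ D♯
Amaj7: A C♯ E G♯
Common to both → C♯, G♯.

C♯ G♯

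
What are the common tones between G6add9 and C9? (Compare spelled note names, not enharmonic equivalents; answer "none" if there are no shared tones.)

G – D – E

G6add9 = G, B, D, E, A.
C9 = C, E, G, B♭, D.
Shared: G, D, E.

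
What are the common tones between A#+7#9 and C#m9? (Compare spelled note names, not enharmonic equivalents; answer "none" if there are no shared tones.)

G#

A#+7#9 = A#, C##, E##, G#, B##.
C#m9 = C#, E, G#, B, D#.
Shared: G#.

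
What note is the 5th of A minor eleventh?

E

Root of A minor eleventh = A. The 5th is a perfect 5th: A up a perfect 5th → E.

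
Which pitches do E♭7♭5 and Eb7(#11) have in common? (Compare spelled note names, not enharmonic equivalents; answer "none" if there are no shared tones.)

Eb  G  Db

E♭7♭5 = Eb, G, Bbb, Db.
Eb7(#11) = Eb, G, Bb, Db, A.
Shared: Eb, G, Db.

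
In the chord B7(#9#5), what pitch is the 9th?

B7(#9#5) is built on B; its 9th is an augmented 9th above the root.
A second above B uses the letter C, and the augmented 9th above B is C##.

C##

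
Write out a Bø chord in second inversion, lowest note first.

Bø = B–D–F–A; second inversion → fifth (F) lowest.

F  A  B  D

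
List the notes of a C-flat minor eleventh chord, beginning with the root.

Cb  Ebb  Gb  Bbb  Db  Fb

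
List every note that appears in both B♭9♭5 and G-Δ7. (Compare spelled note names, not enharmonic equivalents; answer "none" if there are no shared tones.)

B♭, D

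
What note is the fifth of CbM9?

Root of CbM9 = Cb. The 5th is a perfect 5th: Cb up a perfect 5th → Gb.

Gb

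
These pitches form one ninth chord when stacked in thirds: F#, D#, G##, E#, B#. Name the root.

E#

Arranged so that each adjacent pair is a third by letter name: E# – G## – B# – D# – F#.
The bottom of that stack, E#, is the root (this is E# dominant seventh flat nine).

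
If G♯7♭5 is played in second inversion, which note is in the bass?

G♯7♭5 = G♯–B♯–D–F♯. Second inversion → fifth in the bass = D.

D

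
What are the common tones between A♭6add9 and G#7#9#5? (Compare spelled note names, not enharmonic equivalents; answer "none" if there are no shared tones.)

none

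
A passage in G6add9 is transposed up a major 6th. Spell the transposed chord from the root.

E – G# – B – C# – F#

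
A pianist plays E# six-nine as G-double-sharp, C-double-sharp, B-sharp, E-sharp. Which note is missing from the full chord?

E# six-nine = E-sharp, G-double-sharp, B-sharp, C-double-sharp, F-double-sharp. The voicing lacks the 9th (major 9th), F-double-sharp.

F-double-sharp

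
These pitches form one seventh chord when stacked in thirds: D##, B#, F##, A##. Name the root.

B#

Arranged so that each adjacent pair is a third by letter name: B# – D## – F## – A##.
The bottom of that stack, B#, is the root (this is B# major seventh).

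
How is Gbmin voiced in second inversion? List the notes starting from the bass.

Gbmin = Gb–Bbb–Db; second inversion → fifth (Db) lowest.

Db – Gb – Bbb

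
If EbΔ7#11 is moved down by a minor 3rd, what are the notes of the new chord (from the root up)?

C, E, G, B, F#

Eb down a minor 3rd → C. New chord: C major seventh sharp eleven.
C — root
E — major 3rd
G — perfect 5th
B — major 7th
F# — augmented 11th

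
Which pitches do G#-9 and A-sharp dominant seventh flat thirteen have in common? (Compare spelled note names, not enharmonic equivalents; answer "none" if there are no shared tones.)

G#-9 = G#, B, D#, F#, A#.
A-sharp dominant seventh flat thirteen = A#, C##, E#, G#, F#.
Shared: G#, F#, A#.

G# – F# – A#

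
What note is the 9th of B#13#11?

C𝄪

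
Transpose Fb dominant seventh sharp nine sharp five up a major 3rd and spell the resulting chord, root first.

Transposed root: F-flat → A-flat (major 3rd up). So we spell A-flat dominant seventh sharp nine sharp five:
- root: A-flat
- major 3rd: C
- augmented 5th: E
- minor 7th: G-flat
- augmented 9th: B

A-flat – C – E – G-flat – B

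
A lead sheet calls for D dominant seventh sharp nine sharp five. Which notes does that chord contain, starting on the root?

D  F-sharp  A-sharp  C  E-sharp

Root D, quality dominant seventh sharp nine sharp five:
- root: D
- major 3rd: F-sharp
- augmented 5th: A-sharp
- minor 7th: C
- augmented 9th: E-sharp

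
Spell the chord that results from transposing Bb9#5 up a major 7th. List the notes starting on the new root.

A, C#, E#, G, B

Bb up a major 7th → A. New chord: A dominant ninth sharp five.
- root: A
- major 3rd: C#
- augmented 5th: E#
- minor 7th: G
- major 9th: B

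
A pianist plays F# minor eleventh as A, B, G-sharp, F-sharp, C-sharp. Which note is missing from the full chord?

E

The full F# minor eleventh chord is F-sharp, A, C-sharp, E, G-sharp, B.
Comparing with the voicing, the minor 7th (7th) — E — is absent.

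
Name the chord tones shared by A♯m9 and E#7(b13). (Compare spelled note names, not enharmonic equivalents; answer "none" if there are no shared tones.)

C# E# B#

A♯m9 = A#, C#, E#, G#, B#.
E#7(b13) = E#, G##, B#, D#, C#.
Shared: C#, E#, B#.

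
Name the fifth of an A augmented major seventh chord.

E♯

A augmented major seventh is built on A; its 5th is an augmented 5th above the root.
A fifth above A uses the letter E, and the augmented 5th above A is E♯.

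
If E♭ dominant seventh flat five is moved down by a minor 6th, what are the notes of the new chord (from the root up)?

G, B, Db, F

Transposed root: Eb → G (minor 6th down). So we spell G dominant seventh flat five:
Root: G
Major 3rd (3rd): B
Diminished 5th (5th): Db
Minor 7th (7th): F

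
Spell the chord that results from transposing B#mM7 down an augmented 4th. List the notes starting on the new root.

An augmented 4th down from B# is F#, so the new chord is F# minor-major seventh.
- root: F#
- minor 3rd: A
- perfect 5th: C#
- major 7th: E#

F# A C# E#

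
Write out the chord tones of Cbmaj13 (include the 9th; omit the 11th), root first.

C♭  E♭  G♭  B♭  D♭  A♭

Cbmaj13: major thirteenth on C♭.
- root: C♭
- major 3rd: E♭
- perfect 5th: G♭
- major 7th: B♭
- major 9th: D♭
- major 13th: A♭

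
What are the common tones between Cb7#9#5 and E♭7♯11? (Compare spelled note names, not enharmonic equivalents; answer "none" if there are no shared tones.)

Cb7#9#5: C♭ E♭ G B𝄫 D
E♭7♯11: E♭ G B♭ D♭ A
Common to both → E♭, G.

E♭ – G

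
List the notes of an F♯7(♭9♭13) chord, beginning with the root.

Root F#, quality dominant seventh flat nine flat thirteen:
F# — root
A# — major 3rd
C# — perfect 5th
E — minor 7th
G — minor 9th
D — minor 13th

F# A# C# E G D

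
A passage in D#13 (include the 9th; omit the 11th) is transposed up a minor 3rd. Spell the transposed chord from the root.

F#  A#  C#  E  G#  D#

A minor 3rd up from D# is F#, so the new chord is F# dominant thirteenth.
root → F#
3rd (major 3rd) → A#
5th (perfect 5th) → C#
7th (minor 7th) → E
9th (major 9th) → G#
13th (major 13th) → D#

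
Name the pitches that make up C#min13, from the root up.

C♯  E  G♯  B  D♯  F♯  A♯

Root C♯, quality minor thirteenth:
Root: C♯
Minor 3rd (3rd): E
Perfect 5th (5th): G♯
Minor 7th (7th): B
Major 9th (9th): D♯
Perfect 11th (11th): F♯
Major 13th (13th): A♯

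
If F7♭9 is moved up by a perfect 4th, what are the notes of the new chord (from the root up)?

A perfect 4th up from F is Bb, so the new chord is Bb dominant seventh flat nine.
Bb — root
D — major 3rd
F — perfect 5th
Ab — minor 7th
Cb — minor 9th

Bb  D  F  Ab  Cb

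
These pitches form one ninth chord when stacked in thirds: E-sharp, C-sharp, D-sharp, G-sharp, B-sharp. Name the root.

C-sharp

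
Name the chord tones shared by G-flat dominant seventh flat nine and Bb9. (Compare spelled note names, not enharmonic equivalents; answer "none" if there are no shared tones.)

Bb

G-flat dominant seventh flat nine: Gb Bb Db Fb Abb
Bb9: Bb D F Ab C
Common to both → Bb.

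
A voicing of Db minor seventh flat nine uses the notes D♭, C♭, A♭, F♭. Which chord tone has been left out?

The full Db minor seventh flat nine chord is D♭, F♭, A♭, C♭, E𝄫.
Comparing with the voicing, the minor 9th (9th) — E𝄫 — is absent.

E𝄫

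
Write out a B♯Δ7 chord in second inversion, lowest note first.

F𝄪 A𝄪 B♯ D𝄪

In root position, B♯Δ7 is B♯–D𝄪–F𝄪–A𝄪.
Second inversion puts the fifth (F𝄪) in the bass.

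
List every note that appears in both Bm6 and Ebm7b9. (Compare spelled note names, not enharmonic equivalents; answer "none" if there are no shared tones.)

none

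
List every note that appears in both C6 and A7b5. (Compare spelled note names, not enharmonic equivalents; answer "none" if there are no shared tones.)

G – A

C6 = C, E, G, A.
A7b5 = A, C#, Eb, G.
Shared: G, A.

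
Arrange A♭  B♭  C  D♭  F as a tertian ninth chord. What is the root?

Stacking in thirds gives B♭ – D♭ – F – A♭ – C, so B♭ is the root — B♭ minor ninth.

B♭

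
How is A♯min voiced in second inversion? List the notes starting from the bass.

A♯min = A♯–C♯–E♯; second inversion → fifth (E♯) lowest.

E♯, A♯, C♯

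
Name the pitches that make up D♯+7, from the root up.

D# F## A## C#

D♯+7 is an augmented seventh built on D#.
root → D#
3rd (major 3rd) → F##
5th (augmented 5th) → A##
7th (minor 7th) → C#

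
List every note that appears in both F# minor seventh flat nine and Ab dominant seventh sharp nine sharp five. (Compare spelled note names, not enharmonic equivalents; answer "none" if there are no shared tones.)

F# minor seventh flat nine: F-sharp A C-sharp E G
Ab dominant seventh sharp nine sharp five: A-flat C E G-flat B
Common to both → E.

E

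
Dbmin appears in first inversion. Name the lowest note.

Fb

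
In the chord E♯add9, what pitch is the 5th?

B♯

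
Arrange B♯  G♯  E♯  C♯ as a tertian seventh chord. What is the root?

Stacking in thirds gives C♯ – E♯ – G♯ – B♯, so C♯ is the root — C♯ major seventh.

C♯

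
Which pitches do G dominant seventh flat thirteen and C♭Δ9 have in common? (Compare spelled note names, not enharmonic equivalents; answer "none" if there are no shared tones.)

E♭

G dominant seventh flat thirteen = G, B, D, F, E♭.
C♭Δ9 = C♭, E♭, G♭, B♭, D♭.
Shared: E♭.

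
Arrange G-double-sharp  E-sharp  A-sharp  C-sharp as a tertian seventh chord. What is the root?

A-sharp

Stacking in thirds gives A-sharp – C-sharp – E-sharp – G-double-sharp, so A-sharp is the root — A-sharp minor-major seventh.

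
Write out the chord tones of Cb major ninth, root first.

Cb major ninth: major ninth on C♭.
- root: C♭
- major 3rd: E♭
- perfect 5th: G♭
- major 7th: B♭
- major 9th: D♭

C♭  E♭  G♭  B♭  D♭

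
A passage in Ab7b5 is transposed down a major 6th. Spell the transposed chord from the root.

C♭, E♭, G𝄫, B𝄫

Transposed root: A♭ → C♭ (major 6th down). So we spell C♭ dominant seventh flat five:
- root: C♭
- major 3rd: E♭
- diminished 5th: G𝄫
- minor 7th: B𝄫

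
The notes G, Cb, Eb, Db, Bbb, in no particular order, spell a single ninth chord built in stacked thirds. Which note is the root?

Cb

Stacking in thirds gives Cb – Eb – G – Bbb – Db, so Cb is the root — Cb dominant ninth sharp five.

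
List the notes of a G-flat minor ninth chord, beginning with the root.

Root G-flat, quality minor ninth:
Root: G-flat
Minor 3rd (3rd): B-double-flat
Perfect 5th (5th): D-flat
Minor 7th (7th): F-flat
Major 9th (9th): A-flat

G-flat  B-double-flat  D-flat  F-flat  A-flat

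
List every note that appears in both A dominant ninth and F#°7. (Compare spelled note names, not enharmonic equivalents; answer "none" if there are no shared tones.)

A

A dominant ninth = A, C#, E, G, B.
F#°7 = F#, A, C, Eb.
Shared: A.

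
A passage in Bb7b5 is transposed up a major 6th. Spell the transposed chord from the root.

G  B  Db  F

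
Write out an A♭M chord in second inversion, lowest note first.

Eb, Ab, C

A♭M = Ab–C–Eb; second inversion → fifth (Eb) lowest.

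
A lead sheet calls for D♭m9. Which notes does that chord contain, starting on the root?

Root Db, quality minor ninth:
Db — root
Fb — minor 3rd
Ab — perfect 5th
Cb — minor 7th
Eb — major 9th

Db  Fb  Ab  Cb  Eb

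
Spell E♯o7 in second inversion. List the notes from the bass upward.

In root position, E♯o7 is E#–G#–B–D.
Second inversion puts the fifth (B) in the bass.

B – D – E# – G#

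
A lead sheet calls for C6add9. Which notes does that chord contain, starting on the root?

C  E  G  A  D

C6add9: six-nine on C.
root → C
3rd (major 3rd) → E
5th (perfect 5th) → G
6th (major 6th) → A
9th (major 9th) → D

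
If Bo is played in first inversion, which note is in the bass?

D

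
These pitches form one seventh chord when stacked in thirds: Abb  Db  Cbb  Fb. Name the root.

Arranged so that each adjacent pair is a third by letter name: Db – Fb – Abb – Cbb.
The bottom of that stack, Db, is the root (this is Db diminished seventh).

Db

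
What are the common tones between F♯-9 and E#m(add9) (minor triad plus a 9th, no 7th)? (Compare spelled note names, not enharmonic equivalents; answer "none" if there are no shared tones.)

F♯-9: F♯ A C♯ E G♯
E#m(add9): E♯ G♯ B♯ F𝄪
Common to both → G♯.

G♯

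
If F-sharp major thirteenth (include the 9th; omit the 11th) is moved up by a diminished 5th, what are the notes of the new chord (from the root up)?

C, E, G, B, D, A

A diminished 5th up from F# is C, so the new chord is C major thirteenth.
C — root
E — major 3rd
G — perfect 5th
B — major 7th
D — major 9th
A — major 13th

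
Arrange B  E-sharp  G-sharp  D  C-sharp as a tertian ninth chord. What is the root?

Stacking in thirds gives C-sharp – E-sharp – G-sharp – B – D, so C-sharp is the root — C-sharp dominant seventh flat nine.

C-sharp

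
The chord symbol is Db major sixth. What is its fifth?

Db major sixth is built on Db; its 5th is a perfect 5th above the root.
A fifth above D uses the letter A, and the perfect 5th above Db is Ab.

Ab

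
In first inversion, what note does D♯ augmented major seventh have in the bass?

F##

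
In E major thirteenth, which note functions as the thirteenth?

Root of E major thirteenth = E. The 13th is a major 13th: E up a major 13th → C-sharp.

C-sharp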